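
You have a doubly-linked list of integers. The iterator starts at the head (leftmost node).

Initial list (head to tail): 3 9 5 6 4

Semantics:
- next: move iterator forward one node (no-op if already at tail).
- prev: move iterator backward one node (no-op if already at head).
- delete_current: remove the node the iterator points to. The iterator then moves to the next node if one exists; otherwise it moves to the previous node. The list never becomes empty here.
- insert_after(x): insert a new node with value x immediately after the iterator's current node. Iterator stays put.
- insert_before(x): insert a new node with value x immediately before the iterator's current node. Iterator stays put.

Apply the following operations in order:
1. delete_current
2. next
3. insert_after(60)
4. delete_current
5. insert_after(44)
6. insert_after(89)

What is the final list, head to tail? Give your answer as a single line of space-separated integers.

Answer: 9 60 89 44 6 4

Derivation:
After 1 (delete_current): list=[9, 5, 6, 4] cursor@9
After 2 (next): list=[9, 5, 6, 4] cursor@5
After 3 (insert_after(60)): list=[9, 5, 60, 6, 4] cursor@5
After 4 (delete_current): list=[9, 60, 6, 4] cursor@60
After 5 (insert_after(44)): list=[9, 60, 44, 6, 4] cursor@60
After 6 (insert_after(89)): list=[9, 60, 89, 44, 6, 4] cursor@60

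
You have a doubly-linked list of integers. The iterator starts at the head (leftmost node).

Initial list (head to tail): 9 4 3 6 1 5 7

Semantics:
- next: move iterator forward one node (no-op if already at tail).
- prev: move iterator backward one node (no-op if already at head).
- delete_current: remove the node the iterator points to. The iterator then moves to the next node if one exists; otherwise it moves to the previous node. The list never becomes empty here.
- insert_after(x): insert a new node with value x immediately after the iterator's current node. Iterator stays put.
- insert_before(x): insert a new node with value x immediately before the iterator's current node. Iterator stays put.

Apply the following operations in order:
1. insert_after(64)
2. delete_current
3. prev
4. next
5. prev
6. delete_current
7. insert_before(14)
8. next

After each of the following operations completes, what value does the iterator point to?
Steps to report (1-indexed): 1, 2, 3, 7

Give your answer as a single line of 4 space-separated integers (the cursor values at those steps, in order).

Answer: 9 64 64 4

Derivation:
After 1 (insert_after(64)): list=[9, 64, 4, 3, 6, 1, 5, 7] cursor@9
After 2 (delete_current): list=[64, 4, 3, 6, 1, 5, 7] cursor@64
After 3 (prev): list=[64, 4, 3, 6, 1, 5, 7] cursor@64
After 4 (next): list=[64, 4, 3, 6, 1, 5, 7] cursor@4
After 5 (prev): list=[64, 4, 3, 6, 1, 5, 7] cursor@64
After 6 (delete_current): list=[4, 3, 6, 1, 5, 7] cursor@4
After 7 (insert_before(14)): list=[14, 4, 3, 6, 1, 5, 7] cursor@4
After 8 (next): list=[14, 4, 3, 6, 1, 5, 7] cursor@3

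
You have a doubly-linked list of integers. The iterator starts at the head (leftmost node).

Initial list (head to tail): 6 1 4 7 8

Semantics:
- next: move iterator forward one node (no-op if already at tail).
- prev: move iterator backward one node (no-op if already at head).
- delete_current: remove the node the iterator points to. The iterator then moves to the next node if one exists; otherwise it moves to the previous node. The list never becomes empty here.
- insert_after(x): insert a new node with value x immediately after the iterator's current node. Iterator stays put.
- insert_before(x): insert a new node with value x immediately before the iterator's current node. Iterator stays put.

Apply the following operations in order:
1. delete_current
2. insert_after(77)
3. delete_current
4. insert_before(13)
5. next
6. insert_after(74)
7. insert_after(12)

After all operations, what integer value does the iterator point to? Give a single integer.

Answer: 4

Derivation:
After 1 (delete_current): list=[1, 4, 7, 8] cursor@1
After 2 (insert_after(77)): list=[1, 77, 4, 7, 8] cursor@1
After 3 (delete_current): list=[77, 4, 7, 8] cursor@77
After 4 (insert_before(13)): list=[13, 77, 4, 7, 8] cursor@77
After 5 (next): list=[13, 77, 4, 7, 8] cursor@4
After 6 (insert_after(74)): list=[13, 77, 4, 74, 7, 8] cursor@4
After 7 (insert_after(12)): list=[13, 77, 4, 12, 74, 7, 8] cursor@4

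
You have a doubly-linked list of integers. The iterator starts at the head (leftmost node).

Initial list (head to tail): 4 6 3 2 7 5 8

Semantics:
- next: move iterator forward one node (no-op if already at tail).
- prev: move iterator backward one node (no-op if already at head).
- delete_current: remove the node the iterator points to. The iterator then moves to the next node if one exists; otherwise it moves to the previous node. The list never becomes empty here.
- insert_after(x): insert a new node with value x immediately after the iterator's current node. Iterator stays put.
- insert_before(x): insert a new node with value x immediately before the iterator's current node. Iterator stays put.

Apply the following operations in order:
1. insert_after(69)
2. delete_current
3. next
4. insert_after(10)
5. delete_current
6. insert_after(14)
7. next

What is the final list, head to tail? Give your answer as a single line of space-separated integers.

Answer: 69 10 14 3 2 7 5 8

Derivation:
After 1 (insert_after(69)): list=[4, 69, 6, 3, 2, 7, 5, 8] cursor@4
After 2 (delete_current): list=[69, 6, 3, 2, 7, 5, 8] cursor@69
After 3 (next): list=[69, 6, 3, 2, 7, 5, 8] cursor@6
After 4 (insert_after(10)): list=[69, 6, 10, 3, 2, 7, 5, 8] cursor@6
After 5 (delete_current): list=[69, 10, 3, 2, 7, 5, 8] cursor@10
After 6 (insert_after(14)): list=[69, 10, 14, 3, 2, 7, 5, 8] cursor@10
After 7 (next): list=[69, 10, 14, 3, 2, 7, 5, 8] cursor@14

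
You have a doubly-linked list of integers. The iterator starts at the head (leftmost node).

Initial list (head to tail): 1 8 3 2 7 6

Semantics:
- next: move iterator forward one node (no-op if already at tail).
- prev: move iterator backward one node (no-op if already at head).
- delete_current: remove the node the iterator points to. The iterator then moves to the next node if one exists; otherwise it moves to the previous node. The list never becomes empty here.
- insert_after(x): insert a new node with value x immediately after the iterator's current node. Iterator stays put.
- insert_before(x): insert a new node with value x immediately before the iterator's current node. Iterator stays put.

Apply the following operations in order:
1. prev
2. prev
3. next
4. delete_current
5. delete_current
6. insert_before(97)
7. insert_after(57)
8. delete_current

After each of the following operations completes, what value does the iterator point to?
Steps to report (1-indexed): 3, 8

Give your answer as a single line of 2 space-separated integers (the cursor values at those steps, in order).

Answer: 8 57

Derivation:
After 1 (prev): list=[1, 8, 3, 2, 7, 6] cursor@1
After 2 (prev): list=[1, 8, 3, 2, 7, 6] cursor@1
After 3 (next): list=[1, 8, 3, 2, 7, 6] cursor@8
After 4 (delete_current): list=[1, 3, 2, 7, 6] cursor@3
After 5 (delete_current): list=[1, 2, 7, 6] cursor@2
After 6 (insert_before(97)): list=[1, 97, 2, 7, 6] cursor@2
After 7 (insert_after(57)): list=[1, 97, 2, 57, 7, 6] cursor@2
After 8 (delete_current): list=[1, 97, 57, 7, 6] cursor@57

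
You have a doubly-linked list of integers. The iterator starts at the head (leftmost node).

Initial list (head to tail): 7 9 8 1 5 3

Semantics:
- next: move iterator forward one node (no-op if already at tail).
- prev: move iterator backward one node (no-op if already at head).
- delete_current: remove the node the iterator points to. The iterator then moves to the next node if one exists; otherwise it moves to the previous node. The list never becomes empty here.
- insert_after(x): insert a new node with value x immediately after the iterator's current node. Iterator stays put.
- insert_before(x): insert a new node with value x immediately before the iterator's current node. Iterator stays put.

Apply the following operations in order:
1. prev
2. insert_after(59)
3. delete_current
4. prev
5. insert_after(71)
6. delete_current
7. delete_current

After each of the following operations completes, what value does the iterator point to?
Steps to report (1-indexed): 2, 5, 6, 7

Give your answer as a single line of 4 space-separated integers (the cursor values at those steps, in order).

After 1 (prev): list=[7, 9, 8, 1, 5, 3] cursor@7
After 2 (insert_after(59)): list=[7, 59, 9, 8, 1, 5, 3] cursor@7
After 3 (delete_current): list=[59, 9, 8, 1, 5, 3] cursor@59
After 4 (prev): list=[59, 9, 8, 1, 5, 3] cursor@59
After 5 (insert_after(71)): list=[59, 71, 9, 8, 1, 5, 3] cursor@59
After 6 (delete_current): list=[71, 9, 8, 1, 5, 3] cursor@71
After 7 (delete_current): list=[9, 8, 1, 5, 3] cursor@9

Answer: 7 59 71 9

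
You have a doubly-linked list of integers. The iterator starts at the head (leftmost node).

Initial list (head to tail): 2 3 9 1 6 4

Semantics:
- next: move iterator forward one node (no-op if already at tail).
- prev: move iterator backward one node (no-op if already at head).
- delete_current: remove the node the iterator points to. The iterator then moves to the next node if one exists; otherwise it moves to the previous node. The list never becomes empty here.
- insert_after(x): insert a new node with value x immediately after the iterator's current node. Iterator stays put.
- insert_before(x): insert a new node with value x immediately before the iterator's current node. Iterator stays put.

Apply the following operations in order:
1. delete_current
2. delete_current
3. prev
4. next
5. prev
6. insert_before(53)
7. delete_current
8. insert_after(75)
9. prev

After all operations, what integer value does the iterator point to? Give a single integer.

After 1 (delete_current): list=[3, 9, 1, 6, 4] cursor@3
After 2 (delete_current): list=[9, 1, 6, 4] cursor@9
After 3 (prev): list=[9, 1, 6, 4] cursor@9
After 4 (next): list=[9, 1, 6, 4] cursor@1
After 5 (prev): list=[9, 1, 6, 4] cursor@9
After 6 (insert_before(53)): list=[53, 9, 1, 6, 4] cursor@9
After 7 (delete_current): list=[53, 1, 6, 4] cursor@1
After 8 (insert_after(75)): list=[53, 1, 75, 6, 4] cursor@1
After 9 (prev): list=[53, 1, 75, 6, 4] cursor@53

Answer: 53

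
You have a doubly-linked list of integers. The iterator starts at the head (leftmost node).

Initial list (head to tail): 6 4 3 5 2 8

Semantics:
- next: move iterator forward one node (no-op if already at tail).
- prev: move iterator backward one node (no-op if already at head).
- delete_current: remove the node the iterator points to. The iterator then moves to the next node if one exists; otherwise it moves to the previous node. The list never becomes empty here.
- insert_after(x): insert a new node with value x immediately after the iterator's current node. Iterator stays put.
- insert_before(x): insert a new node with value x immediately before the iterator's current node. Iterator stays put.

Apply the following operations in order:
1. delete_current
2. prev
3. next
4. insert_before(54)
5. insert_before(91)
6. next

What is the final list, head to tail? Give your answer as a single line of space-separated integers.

Answer: 4 54 91 3 5 2 8

Derivation:
After 1 (delete_current): list=[4, 3, 5, 2, 8] cursor@4
After 2 (prev): list=[4, 3, 5, 2, 8] cursor@4
After 3 (next): list=[4, 3, 5, 2, 8] cursor@3
After 4 (insert_before(54)): list=[4, 54, 3, 5, 2, 8] cursor@3
After 5 (insert_before(91)): list=[4, 54, 91, 3, 5, 2, 8] cursor@3
After 6 (next): list=[4, 54, 91, 3, 5, 2, 8] cursor@5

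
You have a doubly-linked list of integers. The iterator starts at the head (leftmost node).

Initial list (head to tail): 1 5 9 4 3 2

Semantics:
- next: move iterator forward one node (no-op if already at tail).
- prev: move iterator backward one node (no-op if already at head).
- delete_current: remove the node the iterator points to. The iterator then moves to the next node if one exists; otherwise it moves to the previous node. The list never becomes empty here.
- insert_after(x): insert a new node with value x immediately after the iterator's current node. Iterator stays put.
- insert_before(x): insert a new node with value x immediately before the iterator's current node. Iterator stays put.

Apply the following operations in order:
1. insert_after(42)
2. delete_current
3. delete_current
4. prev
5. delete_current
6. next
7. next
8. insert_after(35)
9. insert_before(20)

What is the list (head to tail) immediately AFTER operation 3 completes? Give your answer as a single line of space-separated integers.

After 1 (insert_after(42)): list=[1, 42, 5, 9, 4, 3, 2] cursor@1
After 2 (delete_current): list=[42, 5, 9, 4, 3, 2] cursor@42
After 3 (delete_current): list=[5, 9, 4, 3, 2] cursor@5

Answer: 5 9 4 3 2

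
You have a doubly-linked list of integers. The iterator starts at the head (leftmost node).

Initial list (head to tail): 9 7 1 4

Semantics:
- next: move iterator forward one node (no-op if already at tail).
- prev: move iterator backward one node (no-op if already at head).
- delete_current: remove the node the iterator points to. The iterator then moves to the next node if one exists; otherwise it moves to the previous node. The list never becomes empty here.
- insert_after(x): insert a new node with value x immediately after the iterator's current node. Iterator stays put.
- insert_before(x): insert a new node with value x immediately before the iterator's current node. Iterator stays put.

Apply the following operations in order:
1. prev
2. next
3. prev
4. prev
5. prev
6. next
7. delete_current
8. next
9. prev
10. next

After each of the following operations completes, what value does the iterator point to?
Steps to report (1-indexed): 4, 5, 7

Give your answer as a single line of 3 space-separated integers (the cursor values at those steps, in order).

After 1 (prev): list=[9, 7, 1, 4] cursor@9
After 2 (next): list=[9, 7, 1, 4] cursor@7
After 3 (prev): list=[9, 7, 1, 4] cursor@9
After 4 (prev): list=[9, 7, 1, 4] cursor@9
After 5 (prev): list=[9, 7, 1, 4] cursor@9
After 6 (next): list=[9, 7, 1, 4] cursor@7
After 7 (delete_current): list=[9, 1, 4] cursor@1
After 8 (next): list=[9, 1, 4] cursor@4
After 9 (prev): list=[9, 1, 4] cursor@1
After 10 (next): list=[9, 1, 4] cursor@4

Answer: 9 9 1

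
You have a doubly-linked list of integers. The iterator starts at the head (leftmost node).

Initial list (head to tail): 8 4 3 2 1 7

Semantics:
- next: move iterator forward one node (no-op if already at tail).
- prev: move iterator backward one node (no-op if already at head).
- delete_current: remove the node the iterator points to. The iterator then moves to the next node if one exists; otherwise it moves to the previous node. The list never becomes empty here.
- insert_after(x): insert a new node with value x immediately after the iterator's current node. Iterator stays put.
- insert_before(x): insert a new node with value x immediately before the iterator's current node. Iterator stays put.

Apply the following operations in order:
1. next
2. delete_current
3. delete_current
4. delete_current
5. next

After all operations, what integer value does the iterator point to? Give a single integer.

Answer: 7

Derivation:
After 1 (next): list=[8, 4, 3, 2, 1, 7] cursor@4
After 2 (delete_current): list=[8, 3, 2, 1, 7] cursor@3
After 3 (delete_current): list=[8, 2, 1, 7] cursor@2
After 4 (delete_current): list=[8, 1, 7] cursor@1
After 5 (next): list=[8, 1, 7] cursor@7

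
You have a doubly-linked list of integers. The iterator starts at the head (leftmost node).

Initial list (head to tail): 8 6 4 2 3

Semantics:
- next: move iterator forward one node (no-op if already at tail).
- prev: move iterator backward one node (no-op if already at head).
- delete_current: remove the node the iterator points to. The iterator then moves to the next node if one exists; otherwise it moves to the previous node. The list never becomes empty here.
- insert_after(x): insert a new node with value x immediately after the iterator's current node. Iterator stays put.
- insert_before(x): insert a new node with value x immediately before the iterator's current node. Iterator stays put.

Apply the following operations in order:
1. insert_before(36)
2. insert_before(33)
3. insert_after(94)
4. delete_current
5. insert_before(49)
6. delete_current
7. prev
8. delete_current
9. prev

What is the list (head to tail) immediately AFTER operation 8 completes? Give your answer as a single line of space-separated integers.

Answer: 36 33 6 4 2 3

Derivation:
After 1 (insert_before(36)): list=[36, 8, 6, 4, 2, 3] cursor@8
After 2 (insert_before(33)): list=[36, 33, 8, 6, 4, 2, 3] cursor@8
After 3 (insert_after(94)): list=[36, 33, 8, 94, 6, 4, 2, 3] cursor@8
After 4 (delete_current): list=[36, 33, 94, 6, 4, 2, 3] cursor@94
After 5 (insert_before(49)): list=[36, 33, 49, 94, 6, 4, 2, 3] cursor@94
After 6 (delete_current): list=[36, 33, 49, 6, 4, 2, 3] cursor@6
After 7 (prev): list=[36, 33, 49, 6, 4, 2, 3] cursor@49
After 8 (delete_current): list=[36, 33, 6, 4, 2, 3] cursor@6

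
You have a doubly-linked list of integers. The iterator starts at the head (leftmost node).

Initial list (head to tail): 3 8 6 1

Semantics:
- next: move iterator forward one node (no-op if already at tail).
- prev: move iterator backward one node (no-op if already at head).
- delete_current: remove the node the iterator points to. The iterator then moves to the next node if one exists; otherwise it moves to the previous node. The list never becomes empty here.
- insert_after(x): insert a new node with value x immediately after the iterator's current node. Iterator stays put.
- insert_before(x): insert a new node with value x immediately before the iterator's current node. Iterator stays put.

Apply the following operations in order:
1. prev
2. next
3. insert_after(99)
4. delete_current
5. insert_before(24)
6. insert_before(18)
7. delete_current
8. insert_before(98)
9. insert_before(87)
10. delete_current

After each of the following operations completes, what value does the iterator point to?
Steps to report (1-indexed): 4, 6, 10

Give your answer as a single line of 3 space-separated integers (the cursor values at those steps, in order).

Answer: 99 99 1

Derivation:
After 1 (prev): list=[3, 8, 6, 1] cursor@3
After 2 (next): list=[3, 8, 6, 1] cursor@8
After 3 (insert_after(99)): list=[3, 8, 99, 6, 1] cursor@8
After 4 (delete_current): list=[3, 99, 6, 1] cursor@99
After 5 (insert_before(24)): list=[3, 24, 99, 6, 1] cursor@99
After 6 (insert_before(18)): list=[3, 24, 18, 99, 6, 1] cursor@99
After 7 (delete_current): list=[3, 24, 18, 6, 1] cursor@6
After 8 (insert_before(98)): list=[3, 24, 18, 98, 6, 1] cursor@6
After 9 (insert_before(87)): list=[3, 24, 18, 98, 87, 6, 1] cursor@6
After 10 (delete_current): list=[3, 24, 18, 98, 87, 1] cursor@1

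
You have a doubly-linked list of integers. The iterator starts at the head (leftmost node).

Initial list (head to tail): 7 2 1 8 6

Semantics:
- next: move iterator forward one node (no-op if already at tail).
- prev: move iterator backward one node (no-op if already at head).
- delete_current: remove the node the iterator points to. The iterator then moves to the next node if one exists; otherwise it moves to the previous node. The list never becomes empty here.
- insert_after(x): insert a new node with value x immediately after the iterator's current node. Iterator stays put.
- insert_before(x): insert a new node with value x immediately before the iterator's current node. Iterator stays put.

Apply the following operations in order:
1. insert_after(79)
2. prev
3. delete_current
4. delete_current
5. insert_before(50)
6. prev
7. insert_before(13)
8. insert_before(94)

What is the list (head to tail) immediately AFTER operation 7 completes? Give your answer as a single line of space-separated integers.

After 1 (insert_after(79)): list=[7, 79, 2, 1, 8, 6] cursor@7
After 2 (prev): list=[7, 79, 2, 1, 8, 6] cursor@7
After 3 (delete_current): list=[79, 2, 1, 8, 6] cursor@79
After 4 (delete_current): list=[2, 1, 8, 6] cursor@2
After 5 (insert_before(50)): list=[50, 2, 1, 8, 6] cursor@2
After 6 (prev): list=[50, 2, 1, 8, 6] cursor@50
After 7 (insert_before(13)): list=[13, 50, 2, 1, 8, 6] cursor@50

Answer: 13 50 2 1 8 6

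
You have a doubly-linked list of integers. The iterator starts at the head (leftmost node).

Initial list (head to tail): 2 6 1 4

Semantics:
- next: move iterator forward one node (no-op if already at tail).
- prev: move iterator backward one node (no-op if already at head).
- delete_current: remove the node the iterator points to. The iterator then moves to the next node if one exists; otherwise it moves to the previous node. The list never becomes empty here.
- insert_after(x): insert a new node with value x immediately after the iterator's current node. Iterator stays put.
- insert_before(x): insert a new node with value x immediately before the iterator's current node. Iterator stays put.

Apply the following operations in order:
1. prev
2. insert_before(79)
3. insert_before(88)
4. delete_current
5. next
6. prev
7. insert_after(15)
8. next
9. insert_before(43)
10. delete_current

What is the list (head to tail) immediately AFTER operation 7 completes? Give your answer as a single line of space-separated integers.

Answer: 79 88 6 15 1 4

Derivation:
After 1 (prev): list=[2, 6, 1, 4] cursor@2
After 2 (insert_before(79)): list=[79, 2, 6, 1, 4] cursor@2
After 3 (insert_before(88)): list=[79, 88, 2, 6, 1, 4] cursor@2
After 4 (delete_current): list=[79, 88, 6, 1, 4] cursor@6
After 5 (next): list=[79, 88, 6, 1, 4] cursor@1
After 6 (prev): list=[79, 88, 6, 1, 4] cursor@6
After 7 (insert_after(15)): list=[79, 88, 6, 15, 1, 4] cursor@6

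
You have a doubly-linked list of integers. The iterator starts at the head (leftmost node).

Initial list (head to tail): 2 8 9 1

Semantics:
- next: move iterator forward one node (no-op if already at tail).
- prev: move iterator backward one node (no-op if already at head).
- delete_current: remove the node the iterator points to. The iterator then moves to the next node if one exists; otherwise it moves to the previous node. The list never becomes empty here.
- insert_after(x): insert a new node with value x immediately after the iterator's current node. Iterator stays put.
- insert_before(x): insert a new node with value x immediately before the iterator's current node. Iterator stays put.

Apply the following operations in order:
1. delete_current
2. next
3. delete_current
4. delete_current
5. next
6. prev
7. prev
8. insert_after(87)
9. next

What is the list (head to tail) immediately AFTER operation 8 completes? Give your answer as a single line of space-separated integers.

Answer: 8 87

Derivation:
After 1 (delete_current): list=[8, 9, 1] cursor@8
After 2 (next): list=[8, 9, 1] cursor@9
After 3 (delete_current): list=[8, 1] cursor@1
After 4 (delete_current): list=[8] cursor@8
After 5 (next): list=[8] cursor@8
After 6 (prev): list=[8] cursor@8
After 7 (prev): list=[8] cursor@8
After 8 (insert_after(87)): list=[8, 87] cursor@8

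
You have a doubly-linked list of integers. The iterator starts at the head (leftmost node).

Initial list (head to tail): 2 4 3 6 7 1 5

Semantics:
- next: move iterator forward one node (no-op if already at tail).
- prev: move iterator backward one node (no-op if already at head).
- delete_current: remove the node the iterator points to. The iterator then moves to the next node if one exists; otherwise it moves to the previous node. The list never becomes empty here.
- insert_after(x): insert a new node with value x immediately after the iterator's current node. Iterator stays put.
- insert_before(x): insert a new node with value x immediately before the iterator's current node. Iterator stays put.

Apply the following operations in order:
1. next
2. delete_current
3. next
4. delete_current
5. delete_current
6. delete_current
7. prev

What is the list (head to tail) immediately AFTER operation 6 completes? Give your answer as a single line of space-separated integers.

Answer: 2 3 5

Derivation:
After 1 (next): list=[2, 4, 3, 6, 7, 1, 5] cursor@4
After 2 (delete_current): list=[2, 3, 6, 7, 1, 5] cursor@3
After 3 (next): list=[2, 3, 6, 7, 1, 5] cursor@6
After 4 (delete_current): list=[2, 3, 7, 1, 5] cursor@7
After 5 (delete_current): list=[2, 3, 1, 5] cursor@1
After 6 (delete_current): list=[2, 3, 5] cursor@5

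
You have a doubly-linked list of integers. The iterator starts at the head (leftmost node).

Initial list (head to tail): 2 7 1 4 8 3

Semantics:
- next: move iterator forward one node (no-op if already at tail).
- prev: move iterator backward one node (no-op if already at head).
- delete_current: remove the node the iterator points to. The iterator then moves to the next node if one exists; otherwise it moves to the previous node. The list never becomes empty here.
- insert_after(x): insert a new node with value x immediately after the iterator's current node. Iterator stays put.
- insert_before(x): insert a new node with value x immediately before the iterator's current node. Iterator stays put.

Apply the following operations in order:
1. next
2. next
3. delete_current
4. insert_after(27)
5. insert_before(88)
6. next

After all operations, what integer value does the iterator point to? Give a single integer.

After 1 (next): list=[2, 7, 1, 4, 8, 3] cursor@7
After 2 (next): list=[2, 7, 1, 4, 8, 3] cursor@1
After 3 (delete_current): list=[2, 7, 4, 8, 3] cursor@4
After 4 (insert_after(27)): list=[2, 7, 4, 27, 8, 3] cursor@4
After 5 (insert_before(88)): list=[2, 7, 88, 4, 27, 8, 3] cursor@4
After 6 (next): list=[2, 7, 88, 4, 27, 8, 3] cursor@27

Answer: 27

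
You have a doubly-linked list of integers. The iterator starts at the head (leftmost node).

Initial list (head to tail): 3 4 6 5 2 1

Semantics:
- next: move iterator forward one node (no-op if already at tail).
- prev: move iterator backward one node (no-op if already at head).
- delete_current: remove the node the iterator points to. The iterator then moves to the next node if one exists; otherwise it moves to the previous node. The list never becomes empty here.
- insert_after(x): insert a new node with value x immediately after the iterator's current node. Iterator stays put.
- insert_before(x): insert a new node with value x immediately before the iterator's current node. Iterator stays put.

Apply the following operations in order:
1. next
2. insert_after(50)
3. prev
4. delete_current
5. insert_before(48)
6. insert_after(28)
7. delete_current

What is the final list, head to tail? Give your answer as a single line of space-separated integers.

Answer: 48 28 50 6 5 2 1

Derivation:
After 1 (next): list=[3, 4, 6, 5, 2, 1] cursor@4
After 2 (insert_after(50)): list=[3, 4, 50, 6, 5, 2, 1] cursor@4
After 3 (prev): list=[3, 4, 50, 6, 5, 2, 1] cursor@3
After 4 (delete_current): list=[4, 50, 6, 5, 2, 1] cursor@4
After 5 (insert_before(48)): list=[48, 4, 50, 6, 5, 2, 1] cursor@4
After 6 (insert_after(28)): list=[48, 4, 28, 50, 6, 5, 2, 1] cursor@4
After 7 (delete_current): list=[48, 28, 50, 6, 5, 2, 1] cursor@28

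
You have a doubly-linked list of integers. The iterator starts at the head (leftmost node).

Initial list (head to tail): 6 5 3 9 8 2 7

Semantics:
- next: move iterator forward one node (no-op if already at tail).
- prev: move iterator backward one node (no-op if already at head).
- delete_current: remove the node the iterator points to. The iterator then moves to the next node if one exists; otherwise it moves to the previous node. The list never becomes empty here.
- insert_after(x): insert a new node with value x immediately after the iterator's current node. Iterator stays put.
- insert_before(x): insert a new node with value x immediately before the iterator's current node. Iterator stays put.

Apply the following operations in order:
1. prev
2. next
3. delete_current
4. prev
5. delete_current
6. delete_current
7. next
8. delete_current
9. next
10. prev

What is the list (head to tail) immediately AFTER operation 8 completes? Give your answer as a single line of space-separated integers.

After 1 (prev): list=[6, 5, 3, 9, 8, 2, 7] cursor@6
After 2 (next): list=[6, 5, 3, 9, 8, 2, 7] cursor@5
After 3 (delete_current): list=[6, 3, 9, 8, 2, 7] cursor@3
After 4 (prev): list=[6, 3, 9, 8, 2, 7] cursor@6
After 5 (delete_current): list=[3, 9, 8, 2, 7] cursor@3
After 6 (delete_current): list=[9, 8, 2, 7] cursor@9
After 7 (next): list=[9, 8, 2, 7] cursor@8
After 8 (delete_current): list=[9, 2, 7] cursor@2

Answer: 9 2 7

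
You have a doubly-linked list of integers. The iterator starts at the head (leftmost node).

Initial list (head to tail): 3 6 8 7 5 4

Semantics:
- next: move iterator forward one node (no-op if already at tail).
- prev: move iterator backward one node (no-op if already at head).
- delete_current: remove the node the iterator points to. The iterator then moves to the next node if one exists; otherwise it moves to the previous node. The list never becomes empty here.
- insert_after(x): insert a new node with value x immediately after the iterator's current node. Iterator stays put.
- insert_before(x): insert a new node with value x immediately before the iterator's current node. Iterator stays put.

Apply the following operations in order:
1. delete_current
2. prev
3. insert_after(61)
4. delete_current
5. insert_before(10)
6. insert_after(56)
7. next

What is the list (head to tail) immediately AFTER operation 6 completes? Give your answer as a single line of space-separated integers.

After 1 (delete_current): list=[6, 8, 7, 5, 4] cursor@6
After 2 (prev): list=[6, 8, 7, 5, 4] cursor@6
After 3 (insert_after(61)): list=[6, 61, 8, 7, 5, 4] cursor@6
After 4 (delete_current): list=[61, 8, 7, 5, 4] cursor@61
After 5 (insert_before(10)): list=[10, 61, 8, 7, 5, 4] cursor@61
After 6 (insert_after(56)): list=[10, 61, 56, 8, 7, 5, 4] cursor@61

Answer: 10 61 56 8 7 5 4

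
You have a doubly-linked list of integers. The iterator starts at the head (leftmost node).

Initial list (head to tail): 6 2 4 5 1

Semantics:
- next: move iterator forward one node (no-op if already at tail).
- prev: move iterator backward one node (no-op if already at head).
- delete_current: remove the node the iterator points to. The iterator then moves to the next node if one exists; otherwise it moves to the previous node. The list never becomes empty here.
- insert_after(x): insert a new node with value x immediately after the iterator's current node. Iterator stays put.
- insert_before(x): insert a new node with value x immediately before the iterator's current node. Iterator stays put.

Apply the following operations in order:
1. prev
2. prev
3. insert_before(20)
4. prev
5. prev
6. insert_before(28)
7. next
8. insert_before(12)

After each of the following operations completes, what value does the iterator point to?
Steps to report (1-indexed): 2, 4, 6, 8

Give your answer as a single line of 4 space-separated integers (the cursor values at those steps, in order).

After 1 (prev): list=[6, 2, 4, 5, 1] cursor@6
After 2 (prev): list=[6, 2, 4, 5, 1] cursor@6
After 3 (insert_before(20)): list=[20, 6, 2, 4, 5, 1] cursor@6
After 4 (prev): list=[20, 6, 2, 4, 5, 1] cursor@20
After 5 (prev): list=[20, 6, 2, 4, 5, 1] cursor@20
After 6 (insert_before(28)): list=[28, 20, 6, 2, 4, 5, 1] cursor@20
After 7 (next): list=[28, 20, 6, 2, 4, 5, 1] cursor@6
After 8 (insert_before(12)): list=[28, 20, 12, 6, 2, 4, 5, 1] cursor@6

Answer: 6 20 20 6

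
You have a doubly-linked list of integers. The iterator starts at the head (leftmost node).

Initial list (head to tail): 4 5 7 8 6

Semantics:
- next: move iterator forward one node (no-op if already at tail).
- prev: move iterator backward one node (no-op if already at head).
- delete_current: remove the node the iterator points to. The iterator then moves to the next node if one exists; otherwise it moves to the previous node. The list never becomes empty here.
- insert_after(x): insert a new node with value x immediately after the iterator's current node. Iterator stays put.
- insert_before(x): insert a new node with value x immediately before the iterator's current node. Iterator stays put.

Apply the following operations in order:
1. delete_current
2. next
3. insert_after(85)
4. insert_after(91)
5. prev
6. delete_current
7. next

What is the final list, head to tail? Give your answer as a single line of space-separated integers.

Answer: 7 91 85 8 6

Derivation:
After 1 (delete_current): list=[5, 7, 8, 6] cursor@5
After 2 (next): list=[5, 7, 8, 6] cursor@7
After 3 (insert_after(85)): list=[5, 7, 85, 8, 6] cursor@7
After 4 (insert_after(91)): list=[5, 7, 91, 85, 8, 6] cursor@7
After 5 (prev): list=[5, 7, 91, 85, 8, 6] cursor@5
After 6 (delete_current): list=[7, 91, 85, 8, 6] cursor@7
After 7 (next): list=[7, 91, 85, 8, 6] cursor@91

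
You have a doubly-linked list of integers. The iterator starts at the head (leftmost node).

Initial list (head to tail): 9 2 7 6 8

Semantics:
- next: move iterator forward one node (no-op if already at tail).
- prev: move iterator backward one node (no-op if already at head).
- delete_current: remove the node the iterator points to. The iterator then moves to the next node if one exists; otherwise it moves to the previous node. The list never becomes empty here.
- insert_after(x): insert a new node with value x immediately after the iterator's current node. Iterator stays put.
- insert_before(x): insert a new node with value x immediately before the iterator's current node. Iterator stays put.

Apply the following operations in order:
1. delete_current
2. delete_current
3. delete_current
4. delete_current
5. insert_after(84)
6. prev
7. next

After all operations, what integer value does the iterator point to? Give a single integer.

Answer: 84

Derivation:
After 1 (delete_current): list=[2, 7, 6, 8] cursor@2
After 2 (delete_current): list=[7, 6, 8] cursor@7
After 3 (delete_current): list=[6, 8] cursor@6
After 4 (delete_current): list=[8] cursor@8
After 5 (insert_after(84)): list=[8, 84] cursor@8
After 6 (prev): list=[8, 84] cursor@8
After 7 (next): list=[8, 84] cursor@84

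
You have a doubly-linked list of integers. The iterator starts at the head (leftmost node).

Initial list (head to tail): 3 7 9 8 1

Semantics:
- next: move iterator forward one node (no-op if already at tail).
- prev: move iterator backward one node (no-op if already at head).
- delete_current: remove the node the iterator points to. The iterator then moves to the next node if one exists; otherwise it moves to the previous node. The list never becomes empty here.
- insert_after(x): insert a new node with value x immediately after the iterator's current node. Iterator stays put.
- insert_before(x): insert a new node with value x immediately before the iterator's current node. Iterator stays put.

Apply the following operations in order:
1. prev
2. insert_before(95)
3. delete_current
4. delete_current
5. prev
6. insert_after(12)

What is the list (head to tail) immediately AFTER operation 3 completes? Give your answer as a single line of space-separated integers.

Answer: 95 7 9 8 1

Derivation:
After 1 (prev): list=[3, 7, 9, 8, 1] cursor@3
After 2 (insert_before(95)): list=[95, 3, 7, 9, 8, 1] cursor@3
After 3 (delete_current): list=[95, 7, 9, 8, 1] cursor@7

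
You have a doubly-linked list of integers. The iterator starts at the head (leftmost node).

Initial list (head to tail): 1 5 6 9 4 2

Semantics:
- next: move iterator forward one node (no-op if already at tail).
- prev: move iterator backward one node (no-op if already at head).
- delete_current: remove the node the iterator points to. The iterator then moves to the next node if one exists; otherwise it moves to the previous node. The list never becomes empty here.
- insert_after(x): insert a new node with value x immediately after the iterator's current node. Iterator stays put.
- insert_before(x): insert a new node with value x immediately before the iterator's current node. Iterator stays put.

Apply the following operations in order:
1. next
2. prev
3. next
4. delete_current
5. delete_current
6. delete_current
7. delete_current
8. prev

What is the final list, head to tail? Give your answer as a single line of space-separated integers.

After 1 (next): list=[1, 5, 6, 9, 4, 2] cursor@5
After 2 (prev): list=[1, 5, 6, 9, 4, 2] cursor@1
After 3 (next): list=[1, 5, 6, 9, 4, 2] cursor@5
After 4 (delete_current): list=[1, 6, 9, 4, 2] cursor@6
After 5 (delete_current): list=[1, 9, 4, 2] cursor@9
After 6 (delete_current): list=[1, 4, 2] cursor@4
After 7 (delete_current): list=[1, 2] cursor@2
After 8 (prev): list=[1, 2] cursor@1

Answer: 1 2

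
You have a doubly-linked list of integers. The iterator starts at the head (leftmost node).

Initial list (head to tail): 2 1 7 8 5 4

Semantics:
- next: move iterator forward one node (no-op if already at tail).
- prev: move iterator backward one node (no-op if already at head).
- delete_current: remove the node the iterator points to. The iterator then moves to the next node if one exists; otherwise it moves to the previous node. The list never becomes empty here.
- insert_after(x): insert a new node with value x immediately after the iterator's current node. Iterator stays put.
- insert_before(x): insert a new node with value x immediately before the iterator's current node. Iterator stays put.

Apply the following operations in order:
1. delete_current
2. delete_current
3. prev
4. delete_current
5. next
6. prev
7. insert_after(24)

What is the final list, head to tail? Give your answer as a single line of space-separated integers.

Answer: 8 24 5 4

Derivation:
After 1 (delete_current): list=[1, 7, 8, 5, 4] cursor@1
After 2 (delete_current): list=[7, 8, 5, 4] cursor@7
After 3 (prev): list=[7, 8, 5, 4] cursor@7
After 4 (delete_current): list=[8, 5, 4] cursor@8
After 5 (next): list=[8, 5, 4] cursor@5
After 6 (prev): list=[8, 5, 4] cursor@8
After 7 (insert_after(24)): list=[8, 24, 5, 4] cursor@8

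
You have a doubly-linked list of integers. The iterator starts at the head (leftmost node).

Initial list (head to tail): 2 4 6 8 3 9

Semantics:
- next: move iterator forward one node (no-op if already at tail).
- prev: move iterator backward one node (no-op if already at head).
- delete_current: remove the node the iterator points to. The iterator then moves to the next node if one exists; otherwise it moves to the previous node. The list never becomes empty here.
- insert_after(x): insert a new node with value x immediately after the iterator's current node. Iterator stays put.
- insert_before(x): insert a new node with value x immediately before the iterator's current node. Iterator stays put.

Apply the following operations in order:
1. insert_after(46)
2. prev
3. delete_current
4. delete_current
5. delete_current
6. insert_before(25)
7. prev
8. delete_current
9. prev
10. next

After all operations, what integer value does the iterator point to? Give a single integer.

Answer: 8

Derivation:
After 1 (insert_after(46)): list=[2, 46, 4, 6, 8, 3, 9] cursor@2
After 2 (prev): list=[2, 46, 4, 6, 8, 3, 9] cursor@2
After 3 (delete_current): list=[46, 4, 6, 8, 3, 9] cursor@46
After 4 (delete_current): list=[4, 6, 8, 3, 9] cursor@4
After 5 (delete_current): list=[6, 8, 3, 9] cursor@6
After 6 (insert_before(25)): list=[25, 6, 8, 3, 9] cursor@6
After 7 (prev): list=[25, 6, 8, 3, 9] cursor@25
After 8 (delete_current): list=[6, 8, 3, 9] cursor@6
After 9 (prev): list=[6, 8, 3, 9] cursor@6
After 10 (next): list=[6, 8, 3, 9] cursor@8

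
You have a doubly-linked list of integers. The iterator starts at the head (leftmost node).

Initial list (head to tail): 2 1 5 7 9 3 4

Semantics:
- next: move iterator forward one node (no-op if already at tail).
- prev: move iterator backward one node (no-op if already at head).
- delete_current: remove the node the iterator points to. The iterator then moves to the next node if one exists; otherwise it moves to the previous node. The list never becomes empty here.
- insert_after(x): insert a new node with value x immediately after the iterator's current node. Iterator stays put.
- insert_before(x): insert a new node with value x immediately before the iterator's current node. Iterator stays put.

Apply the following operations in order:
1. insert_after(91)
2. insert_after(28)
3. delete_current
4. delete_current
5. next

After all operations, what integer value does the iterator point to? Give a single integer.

After 1 (insert_after(91)): list=[2, 91, 1, 5, 7, 9, 3, 4] cursor@2
After 2 (insert_after(28)): list=[2, 28, 91, 1, 5, 7, 9, 3, 4] cursor@2
After 3 (delete_current): list=[28, 91, 1, 5, 7, 9, 3, 4] cursor@28
After 4 (delete_current): list=[91, 1, 5, 7, 9, 3, 4] cursor@91
After 5 (next): list=[91, 1, 5, 7, 9, 3, 4] cursor@1

Answer: 1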